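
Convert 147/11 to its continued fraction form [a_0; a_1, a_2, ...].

Run the Euclidean algorithm on 147 and 11; the successive quotients are the partial quotients a_0, a_1, ... (each step inverts the fractional part left over by the previous one):
  147 = 13*11 + 4, so a_0 = 13.
  11 = 2*4 + 3, so a_1 = 2.
  4 = 1*3 + 1, so a_2 = 1.
  3 = 3*1 + 0, so a_3 = 3.
The remainder reaches 0 after 4 divisions, so the expansion has 4 partial quotients, read off in order.

[13; 2, 1, 3]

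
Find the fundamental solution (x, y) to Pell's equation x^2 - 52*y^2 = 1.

First expand sqrt(52) as a continued fraction. With x_i = (sqrt(52) + m_i)/d_i and (m_0, d_0) = (0, 1): a_0 = floor(sqrt(52)) = 7, since 7^2 = 49 <= 52 < 64 = 8^2.
Iterate m_{i+1} = d_i*a_i - m_i, d_{i+1} = (52 - m_{i+1}^2)/d_i, a_{i+1} = floor((a_0 + m_{i+1})/d_{i+1}):
  m_1 = 1*7 - 0 = 7, d_1 = (52 - 7^2)/1 = 3/1 = 3, a_1 = floor((7 + 7)/3) = 4.
  m_2 = 3*4 - 7 = 5, d_2 = (52 - 5^2)/3 = 27/3 = 9, a_2 = floor((7 + 5)/9) = 1.
  m_3 = 9*1 - 5 = 4, d_3 = (52 - 4^2)/9 = 36/9 = 4, a_3 = floor((7 + 4)/4) = 2.
  m_4 = 4*2 - 4 = 4, d_4 = (52 - 4^2)/4 = 36/4 = 9, a_4 = floor((7 + 4)/9) = 1.
  m_5 = 9*1 - 4 = 5, d_5 = (52 - 5^2)/9 = 27/9 = 3, a_5 = floor((7 + 5)/3) = 4.
  m_6 = 3*4 - 5 = 7, d_6 = (52 - 7^2)/3 = 3/3 = 1, a_6 = floor((7 + 7)/1) = 14.
  m_7 = 1*14 - 7 = 7, d_7 = (52 - 7^2)/1 = 3/1 = 3: (m_7, d_7) = (m_1, d_1) = (7, 3), so from here the quotients repeat a_1, ..., a_6; the period length is 6.
So sqrt(52) = [7; (4, 1, 2, 1, 4, 14)] with period length k = 6.
k is even, so the fundamental solution of x^2 - 52y^2 = 1 is (p_{k-1}, q_{k-1}) = (p_5, q_5); compute convergents through index 5.
Convergents (p_i = a_i*p_{i-1} + p_{i-2}, q_i = a_i*q_{i-1} + q_{i-2} with p_{-2}=0, p_{-1}=1, q_{-2}=1, q_{-1}=0):
  i=0: a_0=7, p_0 = 7*1 + 0 = 7, q_0 = 7*0 + 1 = 1.
  i=1: a_1=4, p_1 = 4*7 + 1 = 29, q_1 = 4*1 + 0 = 4.
  i=2: a_2=1, p_2 = 1*29 + 7 = 36, q_2 = 1*4 + 1 = 5.
  i=3: a_3=2, p_3 = 2*36 + 29 = 101, q_3 = 2*5 + 4 = 14.
  i=4: a_4=1, p_4 = 1*101 + 36 = 137, q_4 = 1*14 + 5 = 19.
  i=5: a_5=4, p_5 = 4*137 + 101 = 649, q_5 = 4*19 + 14 = 90.
Check: 649^2 - 52*90^2 = 421201 - 421200 = 1, so (x, y) = (649, 90) solves the equation, and by the theorem it is the least positive solution.

(x, y) = (649, 90)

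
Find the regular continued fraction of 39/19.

[2; 19]

Run the Euclidean algorithm on 39 and 19; the successive quotients are the partial quotients a_0, a_1, ... (each step inverts the fractional part left over by the previous one):
  39 = 2*19 + 1, so a_0 = 2.
  19 = 19*1 + 0, so a_1 = 19.
The remainder reaches 0 after 2 divisions, so the expansion has 2 partial quotients, read off in order.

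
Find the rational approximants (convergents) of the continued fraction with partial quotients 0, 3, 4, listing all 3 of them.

Using the convergent recurrence p_i = a_i*p_{i-1} + p_{i-2}, q_i = a_i*q_{i-1} + q_{i-2} with p_{-2}=0, p_{-1}=1, q_{-2}=1, q_{-1}=0:
  i=0: a_0=0, p_0 = 0*1 + 0 = 0, q_0 = 0*0 + 1 = 1.
  i=1: a_1=3, p_1 = 3*0 + 1 = 1, q_1 = 3*1 + 0 = 3.
  i=2: a_2=4, p_2 = 4*1 + 0 = 4, q_2 = 4*3 + 1 = 13.

0/1, 1/3, 4/13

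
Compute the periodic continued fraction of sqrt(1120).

Write x_i = (sqrt(1120) + m_i)/d_i with (m_0, d_0) = (0, 1). a_0 = floor(sqrt(1120)) = 33, since 33^2 = 1089 <= 1120 < 1156 = 34^2.
Iterate m_{i+1} = d_i*a_i - m_i, d_{i+1} = (1120 - m_{i+1}^2)/d_i, a_{i+1} = floor((a_0 + m_{i+1})/d_{i+1}):
  m_1 = 1*33 - 0 = 33, d_1 = (1120 - 33^2)/1 = 31/1 = 31, a_1 = floor((33 + 33)/31) = 2.
  m_2 = 31*2 - 33 = 29, d_2 = (1120 - 29^2)/31 = 279/31 = 9, a_2 = floor((33 + 29)/9) = 6.
  m_3 = 9*6 - 29 = 25, d_3 = (1120 - 25^2)/9 = 495/9 = 55, a_3 = floor((33 + 25)/55) = 1.
  m_4 = 55*1 - 25 = 30, d_4 = (1120 - 30^2)/55 = 220/55 = 4, a_4 = floor((33 + 30)/4) = 15.
  m_5 = 4*15 - 30 = 30, d_5 = (1120 - 30^2)/4 = 220/4 = 55, a_5 = floor((33 + 30)/55) = 1.
  m_6 = 55*1 - 30 = 25, d_6 = (1120 - 25^2)/55 = 495/55 = 9, a_6 = floor((33 + 25)/9) = 6.
  m_7 = 9*6 - 25 = 29, d_7 = (1120 - 29^2)/9 = 279/9 = 31, a_7 = floor((33 + 29)/31) = 2.
  m_8 = 31*2 - 29 = 33, d_8 = (1120 - 33^2)/31 = 31/31 = 1, a_8 = floor((33 + 33)/1) = 66.
  m_9 = 1*66 - 33 = 33, d_9 = (1120 - 33^2)/1 = 31/1 = 31: (m_9, d_9) = (m_1, d_1) = (33, 31), so from here the quotients repeat a_1, ..., a_8; the period length is 8.
Hence the expansion of sqrt(1120) is a_0 = 33 followed by the repeating block 2, 6, 1, 15, 1, 6, 2, 66 (period 8).

[33; (2, 6, 1, 15, 1, 6, 2, 66)]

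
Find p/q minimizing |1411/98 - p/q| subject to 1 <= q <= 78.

1123/78

Expand x = 1411/98 as a continued fraction with the Euclidean algorithm:
  1411 = 14*98 + 39, so a_0 = 14.
  98 = 2*39 + 20, so a_1 = 2.
  39 = 1*20 + 19, so a_2 = 1.
  20 = 1*19 + 1, so a_3 = 1.
  19 = 19*1 + 0, so a_4 = 19.
so x = [14; 2, 1, 1, 19].
Convergents (p_i = a_i*p_{i-1} + p_{i-2}, q_i = a_i*q_{i-1} + q_{i-2} with p_{-2}=0, p_{-1}=1, q_{-2}=1, q_{-1}=0), until the denominator exceeds 78:
  i=0: a_0=14, p_0 = 14*1 + 0 = 14, q_0 = 14*0 + 1 = 1.
  i=1: a_1=2, p_1 = 2*14 + 1 = 29, q_1 = 2*1 + 0 = 2.
  i=2: a_2=1, p_2 = 1*29 + 14 = 43, q_2 = 1*2 + 1 = 3.
  i=3: a_3=1, p_3 = 1*43 + 29 = 72, q_3 = 1*3 + 2 = 5.
  i=4: a_4=19, p_4 = 19*72 + 43 = 1411, q_4 = 19*5 + 3 = 98.
q_4 = 98 > 78, so the last convergent with denominator <= 78 is p_3/q_3 = 72/5.
The closest fraction with denominator <= 78 is either p_3/q_3 or the intermediate fraction (k*p_3 + p_2)/(k*q_3 + q_2) with the largest k >= 1 whose denominator stays <= 78; these approach x as k grows, and every other convergent or intermediate fraction in range is farther away.
Largest k: floor((78 - q_2)/q_3) = floor((78 - 3)/5) = 15.
That gives (15*72 + 43)/(15*5 + 3) = 1123/78.
Compare the errors: |x - 72/5| = |1411*5 - 72*98|/(98*5) = 1/490, and |x - 1123/78| = |1411*78 - 1123*98|/(98*78) = 4/7644.
Cross-multiplying, 4*490 = 1960 < 7644 = 1*7644, so 4/7644 is smaller: the intermediate fraction 1123/78 is closer to x than 72/5.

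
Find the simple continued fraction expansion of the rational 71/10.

Run the Euclidean algorithm on 71 and 10; the successive quotients are the partial quotients a_0, a_1, ... (each step inverts the fractional part left over by the previous one):
  71 = 7*10 + 1, so a_0 = 7.
  10 = 10*1 + 0, so a_1 = 10.
The remainder reaches 0 after 2 divisions, so the expansion has 2 partial quotients, read off in order.

[7; 10]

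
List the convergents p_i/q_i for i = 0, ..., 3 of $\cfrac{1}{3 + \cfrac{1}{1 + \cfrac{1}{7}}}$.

Using the convergent recurrence p_i = a_i*p_{i-1} + p_{i-2}, q_i = a_i*q_{i-1} + q_{i-2} with p_{-2}=0, p_{-1}=1, q_{-2}=1, q_{-1}=0:
  i=0: a_0=0, p_0 = 0*1 + 0 = 0, q_0 = 0*0 + 1 = 1.
  i=1: a_1=3, p_1 = 3*0 + 1 = 1, q_1 = 3*1 + 0 = 3.
  i=2: a_2=1, p_2 = 1*1 + 0 = 1, q_2 = 1*3 + 1 = 4.
  i=3: a_3=7, p_3 = 7*1 + 1 = 8, q_3 = 7*4 + 3 = 31.

0/1, 1/3, 1/4, 8/31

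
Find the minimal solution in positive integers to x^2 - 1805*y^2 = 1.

First expand sqrt(1805) as a continued fraction. With x_i = (sqrt(1805) + m_i)/d_i and (m_0, d_0) = (0, 1): a_0 = floor(sqrt(1805)) = 42, since 42^2 = 1764 <= 1805 < 1849 = 43^2.
Iterate m_{i+1} = d_i*a_i - m_i, d_{i+1} = (1805 - m_{i+1}^2)/d_i, a_{i+1} = floor((a_0 + m_{i+1})/d_{i+1}):
  m_1 = 1*42 - 0 = 42, d_1 = (1805 - 42^2)/1 = 41/1 = 41, a_1 = floor((42 + 42)/41) = 2.
  m_2 = 41*2 - 42 = 40, d_2 = (1805 - 40^2)/41 = 205/41 = 5, a_2 = floor((42 + 40)/5) = 16.
  m_3 = 5*16 - 40 = 40, d_3 = (1805 - 40^2)/5 = 205/5 = 41, a_3 = floor((42 + 40)/41) = 2.
  m_4 = 41*2 - 40 = 42, d_4 = (1805 - 42^2)/41 = 41/41 = 1, a_4 = floor((42 + 42)/1) = 84.
  m_5 = 1*84 - 42 = 42, d_5 = (1805 - 42^2)/1 = 41/1 = 41: (m_5, d_5) = (m_1, d_1) = (42, 41), so from here the quotients repeat a_1, ..., a_4; the period length is 4.
So sqrt(1805) = [42; (2, 16, 2, 84)] with period length k = 4.
k is even, so the fundamental solution of x^2 - 1805y^2 = 1 is (p_{k-1}, q_{k-1}) = (p_3, q_3); compute convergents through index 3.
Convergents (p_i = a_i*p_{i-1} + p_{i-2}, q_i = a_i*q_{i-1} + q_{i-2} with p_{-2}=0, p_{-1}=1, q_{-2}=1, q_{-1}=0):
  i=0: a_0=42, p_0 = 42*1 + 0 = 42, q_0 = 42*0 + 1 = 1.
  i=1: a_1=2, p_1 = 2*42 + 1 = 85, q_1 = 2*1 + 0 = 2.
  i=2: a_2=16, p_2 = 16*85 + 42 = 1402, q_2 = 16*2 + 1 = 33.
  i=3: a_3=2, p_3 = 2*1402 + 85 = 2889, q_3 = 2*33 + 2 = 68.
Check: 2889^2 - 1805*68^2 = 8346321 - 8346320 = 1, so (x, y) = (2889, 68) solves the equation, and by the theorem it is the least positive solution.

(x, y) = (2889, 68)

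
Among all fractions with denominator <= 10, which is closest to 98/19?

31/6

Expand x = 98/19 as a continued fraction with the Euclidean algorithm:
  98 = 5*19 + 3, so a_0 = 5.
  19 = 6*3 + 1, so a_1 = 6.
  3 = 3*1 + 0, so a_2 = 3.
so x = [5; 6, 3].
Convergents (p_i = a_i*p_{i-1} + p_{i-2}, q_i = a_i*q_{i-1} + q_{i-2} with p_{-2}=0, p_{-1}=1, q_{-2}=1, q_{-1}=0), until the denominator exceeds 10:
  i=0: a_0=5, p_0 = 5*1 + 0 = 5, q_0 = 5*0 + 1 = 1.
  i=1: a_1=6, p_1 = 6*5 + 1 = 31, q_1 = 6*1 + 0 = 6.
  i=2: a_2=3, p_2 = 3*31 + 5 = 98, q_2 = 3*6 + 1 = 19.
q_2 = 19 > 10, so the last convergent with denominator <= 10 is p_1/q_1 = 31/6.
The closest fraction with denominator <= 10 is either p_1/q_1 or the intermediate fraction (k*p_1 + p_0)/(k*q_1 + q_0) with the largest k >= 1 whose denominator stays <= 10; these approach x as k grows, and every other convergent or intermediate fraction in range is farther away.
Largest k: floor((10 - q_0)/q_1) = floor((10 - 1)/6) = 1.
That gives (1*31 + 5)/(1*6 + 1) = 36/7.
Compare the errors: |x - 31/6| = |98*6 - 31*19|/(19*6) = 1/114, and |x - 36/7| = |98*7 - 36*19|/(19*7) = 2/133.
Cross-multiplying, 1*133 = 133 < 228 = 2*114, so 1/114 is smaller: the convergent 31/6 is closer to x than 36/7.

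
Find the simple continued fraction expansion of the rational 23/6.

[3; 1, 5]

Run the Euclidean algorithm on 23 and 6; the successive quotients are the partial quotients a_0, a_1, ... (each step inverts the fractional part left over by the previous one):
  23 = 3*6 + 5, so a_0 = 3.
  6 = 1*5 + 1, so a_1 = 1.
  5 = 5*1 + 0, so a_2 = 5.
The remainder reaches 0 after 3 divisions, so the expansion has 3 partial quotients, read off in order.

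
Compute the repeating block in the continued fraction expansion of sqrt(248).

Write x_i = (sqrt(248) + m_i)/d_i with (m_0, d_0) = (0, 1). a_0 = floor(sqrt(248)) = 15, since 15^2 = 225 <= 248 < 256 = 16^2.
Iterate m_{i+1} = d_i*a_i - m_i, d_{i+1} = (248 - m_{i+1}^2)/d_i, a_{i+1} = floor((a_0 + m_{i+1})/d_{i+1}):
  m_1 = 1*15 - 0 = 15, d_1 = (248 - 15^2)/1 = 23/1 = 23, a_1 = floor((15 + 15)/23) = 1.
  m_2 = 23*1 - 15 = 8, d_2 = (248 - 8^2)/23 = 184/23 = 8, a_2 = floor((15 + 8)/8) = 2.
  m_3 = 8*2 - 8 = 8, d_3 = (248 - 8^2)/8 = 184/8 = 23, a_3 = floor((15 + 8)/23) = 1.
  m_4 = 23*1 - 8 = 15, d_4 = (248 - 15^2)/23 = 23/23 = 1, a_4 = floor((15 + 15)/1) = 30.
  m_5 = 1*30 - 15 = 15, d_5 = (248 - 15^2)/1 = 23/1 = 23: (m_5, d_5) = (m_1, d_1) = (15, 23), so from here the quotients repeat a_1, ..., a_4; the period length is 4.
Hence the expansion of sqrt(248) is a_0 = 15 followed by the repeating block 1, 2, 1, 30 (period 4).

[15; (1, 2, 1, 30)]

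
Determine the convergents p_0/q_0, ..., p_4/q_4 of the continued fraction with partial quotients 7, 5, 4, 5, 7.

Using the convergent recurrence p_i = a_i*p_{i-1} + p_{i-2}, q_i = a_i*q_{i-1} + q_{i-2} with p_{-2}=0, p_{-1}=1, q_{-2}=1, q_{-1}=0:
  i=0: a_0=7, p_0 = 7*1 + 0 = 7, q_0 = 7*0 + 1 = 1.
  i=1: a_1=5, p_1 = 5*7 + 1 = 36, q_1 = 5*1 + 0 = 5.
  i=2: a_2=4, p_2 = 4*36 + 7 = 151, q_2 = 4*5 + 1 = 21.
  i=3: a_3=5, p_3 = 5*151 + 36 = 791, q_3 = 5*21 + 5 = 110.
  i=4: a_4=7, p_4 = 7*791 + 151 = 5688, q_4 = 7*110 + 21 = 791.

7/1, 36/5, 151/21, 791/110, 5688/791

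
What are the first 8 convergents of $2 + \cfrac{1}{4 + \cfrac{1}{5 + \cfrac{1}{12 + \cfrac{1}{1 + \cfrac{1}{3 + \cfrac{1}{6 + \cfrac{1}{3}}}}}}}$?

Using the convergent recurrence p_i = a_i*p_{i-1} + p_{i-2}, q_i = a_i*q_{i-1} + q_{i-2} with p_{-2}=0, p_{-1}=1, q_{-2}=1, q_{-1}=0:
  i=0: a_0=2, p_0 = 2*1 + 0 = 2, q_0 = 2*0 + 1 = 1.
  i=1: a_1=4, p_1 = 4*2 + 1 = 9, q_1 = 4*1 + 0 = 4.
  i=2: a_2=5, p_2 = 5*9 + 2 = 47, q_2 = 5*4 + 1 = 21.
  i=3: a_3=12, p_3 = 12*47 + 9 = 573, q_3 = 12*21 + 4 = 256.
  i=4: a_4=1, p_4 = 1*573 + 47 = 620, q_4 = 1*256 + 21 = 277.
  i=5: a_5=3, p_5 = 3*620 + 573 = 2433, q_5 = 3*277 + 256 = 1087.
  i=6: a_6=6, p_6 = 6*2433 + 620 = 15218, q_6 = 6*1087 + 277 = 6799.
  i=7: a_7=3, p_7 = 3*15218 + 2433 = 48087, q_7 = 3*6799 + 1087 = 21484.

2/1, 9/4, 47/21, 573/256, 620/277, 2433/1087, 15218/6799, 48087/21484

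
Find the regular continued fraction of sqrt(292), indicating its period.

[17; (11, 2, 1, 3, 8, 3, 1, 2, 11, 34)]

Write x_i = (sqrt(292) + m_i)/d_i with (m_0, d_0) = (0, 1). a_0 = floor(sqrt(292)) = 17, since 17^2 = 289 <= 292 < 324 = 18^2.
Iterate m_{i+1} = d_i*a_i - m_i, d_{i+1} = (292 - m_{i+1}^2)/d_i, a_{i+1} = floor((a_0 + m_{i+1})/d_{i+1}):
  m_1 = 1*17 - 0 = 17, d_1 = (292 - 17^2)/1 = 3/1 = 3, a_1 = floor((17 + 17)/3) = 11.
  m_2 = 3*11 - 17 = 16, d_2 = (292 - 16^2)/3 = 36/3 = 12, a_2 = floor((17 + 16)/12) = 2.
  m_3 = 12*2 - 16 = 8, d_3 = (292 - 8^2)/12 = 228/12 = 19, a_3 = floor((17 + 8)/19) = 1.
  m_4 = 19*1 - 8 = 11, d_4 = (292 - 11^2)/19 = 171/19 = 9, a_4 = floor((17 + 11)/9) = 3.
  m_5 = 9*3 - 11 = 16, d_5 = (292 - 16^2)/9 = 36/9 = 4, a_5 = floor((17 + 16)/4) = 8.
  m_6 = 4*8 - 16 = 16, d_6 = (292 - 16^2)/4 = 36/4 = 9, a_6 = floor((17 + 16)/9) = 3.
  m_7 = 9*3 - 16 = 11, d_7 = (292 - 11^2)/9 = 171/9 = 19, a_7 = floor((17 + 11)/19) = 1.
  m_8 = 19*1 - 11 = 8, d_8 = (292 - 8^2)/19 = 228/19 = 12, a_8 = floor((17 + 8)/12) = 2.
  m_9 = 12*2 - 8 = 16, d_9 = (292 - 16^2)/12 = 36/12 = 3, a_9 = floor((17 + 16)/3) = 11.
  m_10 = 3*11 - 16 = 17, d_10 = (292 - 17^2)/3 = 3/3 = 1, a_10 = floor((17 + 17)/1) = 34.
  m_11 = 1*34 - 17 = 17, d_11 = (292 - 17^2)/1 = 3/1 = 3: (m_11, d_11) = (m_1, d_1) = (17, 3), so from here the quotients repeat a_1, ..., a_10; the period length is 10.
Hence the expansion of sqrt(292) is a_0 = 17 followed by the repeating block 11, 2, 1, 3, 8, 3, 1, 2, 11, 34 (period 10).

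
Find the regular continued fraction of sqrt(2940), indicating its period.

[54; (4, 1, 1, 26, 1, 1, 4, 108)]

Write x_i = (sqrt(2940) + m_i)/d_i with (m_0, d_0) = (0, 1). a_0 = floor(sqrt(2940)) = 54, since 54^2 = 2916 <= 2940 < 3025 = 55^2.
Iterate m_{i+1} = d_i*a_i - m_i, d_{i+1} = (2940 - m_{i+1}^2)/d_i, a_{i+1} = floor((a_0 + m_{i+1})/d_{i+1}):
  m_1 = 1*54 - 0 = 54, d_1 = (2940 - 54^2)/1 = 24/1 = 24, a_1 = floor((54 + 54)/24) = 4.
  m_2 = 24*4 - 54 = 42, d_2 = (2940 - 42^2)/24 = 1176/24 = 49, a_2 = floor((54 + 42)/49) = 1.
  m_3 = 49*1 - 42 = 7, d_3 = (2940 - 7^2)/49 = 2891/49 = 59, a_3 = floor((54 + 7)/59) = 1.
  m_4 = 59*1 - 7 = 52, d_4 = (2940 - 52^2)/59 = 236/59 = 4, a_4 = floor((54 + 52)/4) = 26.
  m_5 = 4*26 - 52 = 52, d_5 = (2940 - 52^2)/4 = 236/4 = 59, a_5 = floor((54 + 52)/59) = 1.
  m_6 = 59*1 - 52 = 7, d_6 = (2940 - 7^2)/59 = 2891/59 = 49, a_6 = floor((54 + 7)/49) = 1.
  m_7 = 49*1 - 7 = 42, d_7 = (2940 - 42^2)/49 = 1176/49 = 24, a_7 = floor((54 + 42)/24) = 4.
  m_8 = 24*4 - 42 = 54, d_8 = (2940 - 54^2)/24 = 24/24 = 1, a_8 = floor((54 + 54)/1) = 108.
  m_9 = 1*108 - 54 = 54, d_9 = (2940 - 54^2)/1 = 24/1 = 24: (m_9, d_9) = (m_1, d_1) = (54, 24), so from here the quotients repeat a_1, ..., a_8; the period length is 8.
Hence the expansion of sqrt(2940) is a_0 = 54 followed by the repeating block 4, 1, 1, 26, 1, 1, 4, 108 (period 8).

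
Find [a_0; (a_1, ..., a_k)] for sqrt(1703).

[41; (3, 1, 2, 1, 5, 6, 5, 1, 2, 1, 3, 82)]

Write x_i = (sqrt(1703) + m_i)/d_i with (m_0, d_0) = (0, 1). a_0 = floor(sqrt(1703)) = 41, since 41^2 = 1681 <= 1703 < 1764 = 42^2.
Iterate m_{i+1} = d_i*a_i - m_i, d_{i+1} = (1703 - m_{i+1}^2)/d_i, a_{i+1} = floor((a_0 + m_{i+1})/d_{i+1}):
  m_1 = 1*41 - 0 = 41, d_1 = (1703 - 41^2)/1 = 22/1 = 22, a_1 = floor((41 + 41)/22) = 3.
  m_2 = 22*3 - 41 = 25, d_2 = (1703 - 25^2)/22 = 1078/22 = 49, a_2 = floor((41 + 25)/49) = 1.
  m_3 = 49*1 - 25 = 24, d_3 = (1703 - 24^2)/49 = 1127/49 = 23, a_3 = floor((41 + 24)/23) = 2.
  m_4 = 23*2 - 24 = 22, d_4 = (1703 - 22^2)/23 = 1219/23 = 53, a_4 = floor((41 + 22)/53) = 1.
  m_5 = 53*1 - 22 = 31, d_5 = (1703 - 31^2)/53 = 742/53 = 14, a_5 = floor((41 + 31)/14) = 5.
  m_6 = 14*5 - 31 = 39, d_6 = (1703 - 39^2)/14 = 182/14 = 13, a_6 = floor((41 + 39)/13) = 6.
  m_7 = 13*6 - 39 = 39, d_7 = (1703 - 39^2)/13 = 182/13 = 14, a_7 = floor((41 + 39)/14) = 5.
  m_8 = 14*5 - 39 = 31, d_8 = (1703 - 31^2)/14 = 742/14 = 53, a_8 = floor((41 + 31)/53) = 1.
  m_9 = 53*1 - 31 = 22, d_9 = (1703 - 22^2)/53 = 1219/53 = 23, a_9 = floor((41 + 22)/23) = 2.
  m_10 = 23*2 - 22 = 24, d_10 = (1703 - 24^2)/23 = 1127/23 = 49, a_10 = floor((41 + 24)/49) = 1.
  m_11 = 49*1 - 24 = 25, d_11 = (1703 - 25^2)/49 = 1078/49 = 22, a_11 = floor((41 + 25)/22) = 3.
  m_12 = 22*3 - 25 = 41, d_12 = (1703 - 41^2)/22 = 22/22 = 1, a_12 = floor((41 + 41)/1) = 82.
  m_13 = 1*82 - 41 = 41, d_13 = (1703 - 41^2)/1 = 22/1 = 22: (m_13, d_13) = (m_1, d_1) = (41, 22), so from here the quotients repeat a_1, ..., a_12; the period length is 12.
Hence the expansion of sqrt(1703) is a_0 = 41 followed by the repeating block 3, 1, 2, 1, 5, 6, 5, 1, 2, 1, 3, 82 (period 12).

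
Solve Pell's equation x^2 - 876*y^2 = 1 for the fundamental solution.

First expand sqrt(876) as a continued fraction. With x_i = (sqrt(876) + m_i)/d_i and (m_0, d_0) = (0, 1): a_0 = floor(sqrt(876)) = 29, since 29^2 = 841 <= 876 < 900 = 30^2.
Iterate m_{i+1} = d_i*a_i - m_i, d_{i+1} = (876 - m_{i+1}^2)/d_i, a_{i+1} = floor((a_0 + m_{i+1})/d_{i+1}):
  m_1 = 1*29 - 0 = 29, d_1 = (876 - 29^2)/1 = 35/1 = 35, a_1 = floor((29 + 29)/35) = 1.
  m_2 = 35*1 - 29 = 6, d_2 = (876 - 6^2)/35 = 840/35 = 24, a_2 = floor((29 + 6)/24) = 1.
  m_3 = 24*1 - 6 = 18, d_3 = (876 - 18^2)/24 = 552/24 = 23, a_3 = floor((29 + 18)/23) = 2.
  m_4 = 23*2 - 18 = 28, d_4 = (876 - 28^2)/23 = 92/23 = 4, a_4 = floor((29 + 28)/4) = 14.
  m_5 = 4*14 - 28 = 28, d_5 = (876 - 28^2)/4 = 92/4 = 23, a_5 = floor((29 + 28)/23) = 2.
  m_6 = 23*2 - 28 = 18, d_6 = (876 - 18^2)/23 = 552/23 = 24, a_6 = floor((29 + 18)/24) = 1.
  m_7 = 24*1 - 18 = 6, d_7 = (876 - 6^2)/24 = 840/24 = 35, a_7 = floor((29 + 6)/35) = 1.
  m_8 = 35*1 - 6 = 29, d_8 = (876 - 29^2)/35 = 35/35 = 1, a_8 = floor((29 + 29)/1) = 58.
  m_9 = 1*58 - 29 = 29, d_9 = (876 - 29^2)/1 = 35/1 = 35: (m_9, d_9) = (m_1, d_1) = (29, 35), so from here the quotients repeat a_1, ..., a_8; the period length is 8.
So sqrt(876) = [29; (1, 1, 2, 14, 2, 1, 1, 58)] with period length k = 8.
k is even, so the fundamental solution of x^2 - 876y^2 = 1 is (p_{k-1}, q_{k-1}) = (p_7, q_7); compute convergents through index 7.
Convergents (p_i = a_i*p_{i-1} + p_{i-2}, q_i = a_i*q_{i-1} + q_{i-2} with p_{-2}=0, p_{-1}=1, q_{-2}=1, q_{-1}=0):
  i=0: a_0=29, p_0 = 29*1 + 0 = 29, q_0 = 29*0 + 1 = 1.
  i=1: a_1=1, p_1 = 1*29 + 1 = 30, q_1 = 1*1 + 0 = 1.
  i=2: a_2=1, p_2 = 1*30 + 29 = 59, q_2 = 1*1 + 1 = 2.
  i=3: a_3=2, p_3 = 2*59 + 30 = 148, q_3 = 2*2 + 1 = 5.
  i=4: a_4=14, p_4 = 14*148 + 59 = 2131, q_4 = 14*5 + 2 = 72.
  i=5: a_5=2, p_5 = 2*2131 + 148 = 4410, q_5 = 2*72 + 5 = 149.
  i=6: a_6=1, p_6 = 1*4410 + 2131 = 6541, q_6 = 1*149 + 72 = 221.
  i=7: a_7=1, p_7 = 1*6541 + 4410 = 10951, q_7 = 1*221 + 149 = 370.
Check: 10951^2 - 876*370^2 = 119924401 - 119924400 = 1, so (x, y) = (10951, 370) solves the equation, and by the theorem it is the least positive solution.

(x, y) = (10951, 370)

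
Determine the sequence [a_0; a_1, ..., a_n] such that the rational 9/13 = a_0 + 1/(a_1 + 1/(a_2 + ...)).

Run the Euclidean algorithm on 9 and 13; the successive quotients are the partial quotients a_0, a_1, ... (each step inverts the fractional part left over by the previous one):
  9 = 0*13 + 9, so a_0 = 0.
  13 = 1*9 + 4, so a_1 = 1.
  9 = 2*4 + 1, so a_2 = 2.
  4 = 4*1 + 0, so a_3 = 4.
The remainder reaches 0 after 4 divisions, so the expansion has 4 partial quotients, read off in order.

[0; 1, 2, 4]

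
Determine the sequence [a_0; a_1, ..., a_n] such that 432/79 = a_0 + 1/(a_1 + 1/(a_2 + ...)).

[5; 2, 7, 2, 2]

Run the Euclidean algorithm on 432 and 79; the successive quotients are the partial quotients a_0, a_1, ... (each step inverts the fractional part left over by the previous one):
  432 = 5*79 + 37, so a_0 = 5.
  79 = 2*37 + 5, so a_1 = 2.
  37 = 7*5 + 2, so a_2 = 7.
  5 = 2*2 + 1, so a_3 = 2.
  2 = 2*1 + 0, so a_4 = 2.
The remainder reaches 0 after 5 divisions, so the expansion has 5 partial quotients, read off in order.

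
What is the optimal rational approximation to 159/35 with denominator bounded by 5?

9/2

Expand x = 159/35 as a continued fraction with the Euclidean algorithm:
  159 = 4*35 + 19, so a_0 = 4.
  35 = 1*19 + 16, so a_1 = 1.
  19 = 1*16 + 3, so a_2 = 1.
  16 = 5*3 + 1, so a_3 = 5.
  3 = 3*1 + 0, so a_4 = 3.
so x = [4; 1, 1, 5, 3].
Convergents (p_i = a_i*p_{i-1} + p_{i-2}, q_i = a_i*q_{i-1} + q_{i-2} with p_{-2}=0, p_{-1}=1, q_{-2}=1, q_{-1}=0), until the denominator exceeds 5:
  i=0: a_0=4, p_0 = 4*1 + 0 = 4, q_0 = 4*0 + 1 = 1.
  i=1: a_1=1, p_1 = 1*4 + 1 = 5, q_1 = 1*1 + 0 = 1.
  i=2: a_2=1, p_2 = 1*5 + 4 = 9, q_2 = 1*1 + 1 = 2.
  i=3: a_3=5, p_3 = 5*9 + 5 = 50, q_3 = 5*2 + 1 = 11.
q_3 = 11 > 5, so the last convergent with denominator <= 5 is p_2/q_2 = 9/2.
The closest fraction with denominator <= 5 is either p_2/q_2 or the intermediate fraction (k*p_2 + p_1)/(k*q_2 + q_1) with the largest k >= 1 whose denominator stays <= 5; these approach x as k grows, and every other convergent or intermediate fraction in range is farther away.
Largest k: floor((5 - q_1)/q_2) = floor((5 - 1)/2) = 2.
That gives (2*9 + 5)/(2*2 + 1) = 23/5.
Compare the errors: |x - 9/2| = |159*2 - 9*35|/(35*2) = 3/70, and |x - 23/5| = |159*5 - 23*35|/(35*5) = 10/175.
Cross-multiplying, 3*175 = 525 < 700 = 10*70, so 3/70 is smaller: the convergent 9/2 is closer to x than 23/5.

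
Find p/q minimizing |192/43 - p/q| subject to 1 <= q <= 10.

Expand x = 192/43 as a continued fraction with the Euclidean algorithm:
  192 = 4*43 + 20, so a_0 = 4.
  43 = 2*20 + 3, so a_1 = 2.
  20 = 6*3 + 2, so a_2 = 6.
  3 = 1*2 + 1, so a_3 = 1.
  2 = 2*1 + 0, so a_4 = 2.
so x = [4; 2, 6, 1, 2].
Convergents (p_i = a_i*p_{i-1} + p_{i-2}, q_i = a_i*q_{i-1} + q_{i-2} with p_{-2}=0, p_{-1}=1, q_{-2}=1, q_{-1}=0), until the denominator exceeds 10:
  i=0: a_0=4, p_0 = 4*1 + 0 = 4, q_0 = 4*0 + 1 = 1.
  i=1: a_1=2, p_1 = 2*4 + 1 = 9, q_1 = 2*1 + 0 = 2.
  i=2: a_2=6, p_2 = 6*9 + 4 = 58, q_2 = 6*2 + 1 = 13.
q_2 = 13 > 10, so the last convergent with denominator <= 10 is p_1/q_1 = 9/2.
The closest fraction with denominator <= 10 is either p_1/q_1 or the intermediate fraction (k*p_1 + p_0)/(k*q_1 + q_0) with the largest k >= 1 whose denominator stays <= 10; these approach x as k grows, and every other convergent or intermediate fraction in range is farther away.
Largest k: floor((10 - q_0)/q_1) = floor((10 - 1)/2) = 4.
That gives (4*9 + 4)/(4*2 + 1) = 40/9.
Compare the errors: |x - 9/2| = |192*2 - 9*43|/(43*2) = 3/86, and |x - 40/9| = |192*9 - 40*43|/(43*9) = 8/387.
Cross-multiplying, 8*86 = 688 < 1161 = 3*387, so 8/387 is smaller: the intermediate fraction 40/9 is closer to x than 9/2.

40/9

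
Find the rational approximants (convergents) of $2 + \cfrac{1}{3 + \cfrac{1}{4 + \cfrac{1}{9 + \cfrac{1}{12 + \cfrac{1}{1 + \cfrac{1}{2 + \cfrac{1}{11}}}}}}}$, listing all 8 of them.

Using the convergent recurrence p_i = a_i*p_{i-1} + p_{i-2}, q_i = a_i*q_{i-1} + q_{i-2} with p_{-2}=0, p_{-1}=1, q_{-2}=1, q_{-1}=0:
  i=0: a_0=2, p_0 = 2*1 + 0 = 2, q_0 = 2*0 + 1 = 1.
  i=1: a_1=3, p_1 = 3*2 + 1 = 7, q_1 = 3*1 + 0 = 3.
  i=2: a_2=4, p_2 = 4*7 + 2 = 30, q_2 = 4*3 + 1 = 13.
  i=3: a_3=9, p_3 = 9*30 + 7 = 277, q_3 = 9*13 + 3 = 120.
  i=4: a_4=12, p_4 = 12*277 + 30 = 3354, q_4 = 12*120 + 13 = 1453.
  i=5: a_5=1, p_5 = 1*3354 + 277 = 3631, q_5 = 1*1453 + 120 = 1573.
  i=6: a_6=2, p_6 = 2*3631 + 3354 = 10616, q_6 = 2*1573 + 1453 = 4599.
  i=7: a_7=11, p_7 = 11*10616 + 3631 = 120407, q_7 = 11*4599 + 1573 = 52162.

2/1, 7/3, 30/13, 277/120, 3354/1453, 3631/1573, 10616/4599, 120407/52162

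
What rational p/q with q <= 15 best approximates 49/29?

22/13

Expand x = 49/29 as a continued fraction with the Euclidean algorithm:
  49 = 1*29 + 20, so a_0 = 1.
  29 = 1*20 + 9, so a_1 = 1.
  20 = 2*9 + 2, so a_2 = 2.
  9 = 4*2 + 1, so a_3 = 4.
  2 = 2*1 + 0, so a_4 = 2.
so x = [1; 1, 2, 4, 2].
Convergents (p_i = a_i*p_{i-1} + p_{i-2}, q_i = a_i*q_{i-1} + q_{i-2} with p_{-2}=0, p_{-1}=1, q_{-2}=1, q_{-1}=0), until the denominator exceeds 15:
  i=0: a_0=1, p_0 = 1*1 + 0 = 1, q_0 = 1*0 + 1 = 1.
  i=1: a_1=1, p_1 = 1*1 + 1 = 2, q_1 = 1*1 + 0 = 1.
  i=2: a_2=2, p_2 = 2*2 + 1 = 5, q_2 = 2*1 + 1 = 3.
  i=3: a_3=4, p_3 = 4*5 + 2 = 22, q_3 = 4*3 + 1 = 13.
  i=4: a_4=2, p_4 = 2*22 + 5 = 49, q_4 = 2*13 + 3 = 29.
q_4 = 29 > 15, so the last convergent with denominator <= 15 is p_3/q_3 = 22/13.
The closest fraction with denominator <= 15 is either p_3/q_3 or the intermediate fraction (k*p_3 + p_2)/(k*q_3 + q_2) with the largest k >= 1 whose denominator stays <= 15; these approach x as k grows, and every other convergent or intermediate fraction in range is farther away.
Largest k: floor((15 - q_2)/q_3) = floor((15 - 3)/13) = 0.
Since k = 0, no intermediate fraction beyond p_3/q_3 has denominator <= 15, so the convergent 22/13 is the closest (its error is |49*13 - 22*29|/(29*13) = 1/377).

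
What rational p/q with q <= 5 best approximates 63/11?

23/4

Expand x = 63/11 as a continued fraction with the Euclidean algorithm:
  63 = 5*11 + 8, so a_0 = 5.
  11 = 1*8 + 3, so a_1 = 1.
  8 = 2*3 + 2, so a_2 = 2.
  3 = 1*2 + 1, so a_3 = 1.
  2 = 2*1 + 0, so a_4 = 2.
so x = [5; 1, 2, 1, 2].
Convergents (p_i = a_i*p_{i-1} + p_{i-2}, q_i = a_i*q_{i-1} + q_{i-2} with p_{-2}=0, p_{-1}=1, q_{-2}=1, q_{-1}=0), until the denominator exceeds 5:
  i=0: a_0=5, p_0 = 5*1 + 0 = 5, q_0 = 5*0 + 1 = 1.
  i=1: a_1=1, p_1 = 1*5 + 1 = 6, q_1 = 1*1 + 0 = 1.
  i=2: a_2=2, p_2 = 2*6 + 5 = 17, q_2 = 2*1 + 1 = 3.
  i=3: a_3=1, p_3 = 1*17 + 6 = 23, q_3 = 1*3 + 1 = 4.
  i=4: a_4=2, p_4 = 2*23 + 17 = 63, q_4 = 2*4 + 3 = 11.
q_4 = 11 > 5, so the last convergent with denominator <= 5 is p_3/q_3 = 23/4.
The closest fraction with denominator <= 5 is either p_3/q_3 or the intermediate fraction (k*p_3 + p_2)/(k*q_3 + q_2) with the largest k >= 1 whose denominator stays <= 5; these approach x as k grows, and every other convergent or intermediate fraction in range is farther away.
Largest k: floor((5 - q_2)/q_3) = floor((5 - 3)/4) = 0.
Since k = 0, no intermediate fraction beyond p_3/q_3 has denominator <= 5, so the convergent 23/4 is the closest (its error is |63*4 - 23*11|/(11*4) = 1/44).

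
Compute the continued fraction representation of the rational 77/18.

[4; 3, 1, 1, 2]

Run the Euclidean algorithm on 77 and 18; the successive quotients are the partial quotients a_0, a_1, ... (each step inverts the fractional part left over by the previous one):
  77 = 4*18 + 5, so a_0 = 4.
  18 = 3*5 + 3, so a_1 = 3.
  5 = 1*3 + 2, so a_2 = 1.
  3 = 1*2 + 1, so a_3 = 1.
  2 = 2*1 + 0, so a_4 = 2.
The remainder reaches 0 after 5 divisions, so the expansion has 5 partial quotients, read off in order.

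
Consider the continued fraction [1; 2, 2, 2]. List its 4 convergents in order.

Using the convergent recurrence p_i = a_i*p_{i-1} + p_{i-2}, q_i = a_i*q_{i-1} + q_{i-2} with p_{-2}=0, p_{-1}=1, q_{-2}=1, q_{-1}=0:
  i=0: a_0=1, p_0 = 1*1 + 0 = 1, q_0 = 1*0 + 1 = 1.
  i=1: a_1=2, p_1 = 2*1 + 1 = 3, q_1 = 2*1 + 0 = 2.
  i=2: a_2=2, p_2 = 2*3 + 1 = 7, q_2 = 2*2 + 1 = 5.
  i=3: a_3=2, p_3 = 2*7 + 3 = 17, q_3 = 2*5 + 2 = 12.

1/1, 3/2, 7/5, 17/12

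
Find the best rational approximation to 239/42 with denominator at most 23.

Expand x = 239/42 as a continued fraction with the Euclidean algorithm:
  239 = 5*42 + 29, so a_0 = 5.
  42 = 1*29 + 13, so a_1 = 1.
  29 = 2*13 + 3, so a_2 = 2.
  13 = 4*3 + 1, so a_3 = 4.
  3 = 3*1 + 0, so a_4 = 3.
so x = [5; 1, 2, 4, 3].
Convergents (p_i = a_i*p_{i-1} + p_{i-2}, q_i = a_i*q_{i-1} + q_{i-2} with p_{-2}=0, p_{-1}=1, q_{-2}=1, q_{-1}=0), until the denominator exceeds 23:
  i=0: a_0=5, p_0 = 5*1 + 0 = 5, q_0 = 5*0 + 1 = 1.
  i=1: a_1=1, p_1 = 1*5 + 1 = 6, q_1 = 1*1 + 0 = 1.
  i=2: a_2=2, p_2 = 2*6 + 5 = 17, q_2 = 2*1 + 1 = 3.
  i=3: a_3=4, p_3 = 4*17 + 6 = 74, q_3 = 4*3 + 1 = 13.
  i=4: a_4=3, p_4 = 3*74 + 17 = 239, q_4 = 3*13 + 3 = 42.
q_4 = 42 > 23, so the last convergent with denominator <= 23 is p_3/q_3 = 74/13.
The closest fraction with denominator <= 23 is either p_3/q_3 or the intermediate fraction (k*p_3 + p_2)/(k*q_3 + q_2) with the largest k >= 1 whose denominator stays <= 23; these approach x as k grows, and every other convergent or intermediate fraction in range is farther away.
Largest k: floor((23 - q_2)/q_3) = floor((23 - 3)/13) = 1.
That gives (1*74 + 17)/(1*13 + 3) = 91/16.
Compare the errors: |x - 74/13| = |239*13 - 74*42|/(42*13) = 1/546, and |x - 91/16| = |239*16 - 91*42|/(42*16) = 2/672.
Cross-multiplying, 1*672 = 672 < 1092 = 2*546, so 1/546 is smaller: the convergent 74/13 is closer to x than 91/16.

74/13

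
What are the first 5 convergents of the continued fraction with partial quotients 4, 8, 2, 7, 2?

Using the convergent recurrence p_i = a_i*p_{i-1} + p_{i-2}, q_i = a_i*q_{i-1} + q_{i-2} with p_{-2}=0, p_{-1}=1, q_{-2}=1, q_{-1}=0:
  i=0: a_0=4, p_0 = 4*1 + 0 = 4, q_0 = 4*0 + 1 = 1.
  i=1: a_1=8, p_1 = 8*4 + 1 = 33, q_1 = 8*1 + 0 = 8.
  i=2: a_2=2, p_2 = 2*33 + 4 = 70, q_2 = 2*8 + 1 = 17.
  i=3: a_3=7, p_3 = 7*70 + 33 = 523, q_3 = 7*17 + 8 = 127.
  i=4: a_4=2, p_4 = 2*523 + 70 = 1116, q_4 = 2*127 + 17 = 271.

4/1, 33/8, 70/17, 523/127, 1116/271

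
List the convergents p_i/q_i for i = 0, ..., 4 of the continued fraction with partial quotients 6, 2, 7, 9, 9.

6/1, 13/2, 97/15, 886/137, 8071/1248

Using the convergent recurrence p_i = a_i*p_{i-1} + p_{i-2}, q_i = a_i*q_{i-1} + q_{i-2} with p_{-2}=0, p_{-1}=1, q_{-2}=1, q_{-1}=0:
  i=0: a_0=6, p_0 = 6*1 + 0 = 6, q_0 = 6*0 + 1 = 1.
  i=1: a_1=2, p_1 = 2*6 + 1 = 13, q_1 = 2*1 + 0 = 2.
  i=2: a_2=7, p_2 = 7*13 + 6 = 97, q_2 = 7*2 + 1 = 15.
  i=3: a_3=9, p_3 = 9*97 + 13 = 886, q_3 = 9*15 + 2 = 137.
  i=4: a_4=9, p_4 = 9*886 + 97 = 8071, q_4 = 9*137 + 15 = 1248.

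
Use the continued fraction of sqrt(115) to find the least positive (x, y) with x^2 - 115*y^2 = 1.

(x, y) = (1126, 105)

First expand sqrt(115) as a continued fraction. With x_i = (sqrt(115) + m_i)/d_i and (m_0, d_0) = (0, 1): a_0 = floor(sqrt(115)) = 10, since 10^2 = 100 <= 115 < 121 = 11^2.
Iterate m_{i+1} = d_i*a_i - m_i, d_{i+1} = (115 - m_{i+1}^2)/d_i, a_{i+1} = floor((a_0 + m_{i+1})/d_{i+1}):
  m_1 = 1*10 - 0 = 10, d_1 = (115 - 10^2)/1 = 15/1 = 15, a_1 = floor((10 + 10)/15) = 1.
  m_2 = 15*1 - 10 = 5, d_2 = (115 - 5^2)/15 = 90/15 = 6, a_2 = floor((10 + 5)/6) = 2.
  m_3 = 6*2 - 5 = 7, d_3 = (115 - 7^2)/6 = 66/6 = 11, a_3 = floor((10 + 7)/11) = 1.
  m_4 = 11*1 - 7 = 4, d_4 = (115 - 4^2)/11 = 99/11 = 9, a_4 = floor((10 + 4)/9) = 1.
  m_5 = 9*1 - 4 = 5, d_5 = (115 - 5^2)/9 = 90/9 = 10, a_5 = floor((10 + 5)/10) = 1.
  m_6 = 10*1 - 5 = 5, d_6 = (115 - 5^2)/10 = 90/10 = 9, a_6 = floor((10 + 5)/9) = 1.
  m_7 = 9*1 - 5 = 4, d_7 = (115 - 4^2)/9 = 99/9 = 11, a_7 = floor((10 + 4)/11) = 1.
  m_8 = 11*1 - 4 = 7, d_8 = (115 - 7^2)/11 = 66/11 = 6, a_8 = floor((10 + 7)/6) = 2.
  m_9 = 6*2 - 7 = 5, d_9 = (115 - 5^2)/6 = 90/6 = 15, a_9 = floor((10 + 5)/15) = 1.
  m_10 = 15*1 - 5 = 10, d_10 = (115 - 10^2)/15 = 15/15 = 1, a_10 = floor((10 + 10)/1) = 20.
  m_11 = 1*20 - 10 = 10, d_11 = (115 - 10^2)/1 = 15/1 = 15: (m_11, d_11) = (m_1, d_1) = (10, 15), so from here the quotients repeat a_1, ..., a_10; the period length is 10.
So sqrt(115) = [10; (1, 2, 1, 1, 1, 1, 1, 2, 1, 20)] with period length k = 10.
k is even, so the fundamental solution of x^2 - 115y^2 = 1 is (p_{k-1}, q_{k-1}) = (p_9, q_9); compute convergents through index 9.
Convergents (p_i = a_i*p_{i-1} + p_{i-2}, q_i = a_i*q_{i-1} + q_{i-2} with p_{-2}=0, p_{-1}=1, q_{-2}=1, q_{-1}=0):
  i=0: a_0=10, p_0 = 10*1 + 0 = 10, q_0 = 10*0 + 1 = 1.
  i=1: a_1=1, p_1 = 1*10 + 1 = 11, q_1 = 1*1 + 0 = 1.
  i=2: a_2=2, p_2 = 2*11 + 10 = 32, q_2 = 2*1 + 1 = 3.
  i=3: a_3=1, p_3 = 1*32 + 11 = 43, q_3 = 1*3 + 1 = 4.
  i=4: a_4=1, p_4 = 1*43 + 32 = 75, q_4 = 1*4 + 3 = 7.
  i=5: a_5=1, p_5 = 1*75 + 43 = 118, q_5 = 1*7 + 4 = 11.
  i=6: a_6=1, p_6 = 1*118 + 75 = 193, q_6 = 1*11 + 7 = 18.
  i=7: a_7=1, p_7 = 1*193 + 118 = 311, q_7 = 1*18 + 11 = 29.
  i=8: a_8=2, p_8 = 2*311 + 193 = 815, q_8 = 2*29 + 18 = 76.
  i=9: a_9=1, p_9 = 1*815 + 311 = 1126, q_9 = 1*76 + 29 = 105.
Check: 1126^2 - 115*105^2 = 1267876 - 1267875 = 1, so (x, y) = (1126, 105) solves the equation, and by the theorem it is the least positive solution.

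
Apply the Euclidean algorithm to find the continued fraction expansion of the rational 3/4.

Run the Euclidean algorithm on 3 and 4; the successive quotients are the partial quotients a_0, a_1, ... (each step inverts the fractional part left over by the previous one):
  3 = 0*4 + 3, so a_0 = 0.
  4 = 1*3 + 1, so a_1 = 1.
  3 = 3*1 + 0, so a_2 = 3.
The remainder reaches 0 after 3 divisions, so the expansion has 3 partial quotients, read off in order.

[0; 1, 3]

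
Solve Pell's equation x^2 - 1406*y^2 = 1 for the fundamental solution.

First expand sqrt(1406) as a continued fraction. With x_i = (sqrt(1406) + m_i)/d_i and (m_0, d_0) = (0, 1): a_0 = floor(sqrt(1406)) = 37, since 37^2 = 1369 <= 1406 < 1444 = 38^2.
Iterate m_{i+1} = d_i*a_i - m_i, d_{i+1} = (1406 - m_{i+1}^2)/d_i, a_{i+1} = floor((a_0 + m_{i+1})/d_{i+1}):
  m_1 = 1*37 - 0 = 37, d_1 = (1406 - 37^2)/1 = 37/1 = 37, a_1 = floor((37 + 37)/37) = 2.
  m_2 = 37*2 - 37 = 37, d_2 = (1406 - 37^2)/37 = 37/37 = 1, a_2 = floor((37 + 37)/1) = 74.
  m_3 = 1*74 - 37 = 37, d_3 = (1406 - 37^2)/1 = 37/1 = 37: (m_3, d_3) = (m_1, d_1) = (37, 37), so from here the quotients repeat a_1, a_2; the period length is 2.
So sqrt(1406) = [37; (2, 74)] with period length k = 2.
k is even, so the fundamental solution of x^2 - 1406y^2 = 1 is (p_{k-1}, q_{k-1}) = (p_1, q_1); compute convergents through index 1.
Convergents (p_i = a_i*p_{i-1} + p_{i-2}, q_i = a_i*q_{i-1} + q_{i-2} with p_{-2}=0, p_{-1}=1, q_{-2}=1, q_{-1}=0):
  i=0: a_0=37, p_0 = 37*1 + 0 = 37, q_0 = 37*0 + 1 = 1.
  i=1: a_1=2, p_1 = 2*37 + 1 = 75, q_1 = 2*1 + 0 = 2.
Check: 75^2 - 1406*2^2 = 5625 - 5624 = 1, so (x, y) = (75, 2) solves the equation, and by the theorem it is the least positive solution.

(x, y) = (75, 2)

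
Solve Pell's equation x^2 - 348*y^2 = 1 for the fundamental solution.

(x, y) = (1567, 84)

First expand sqrt(348) as a continued fraction. With x_i = (sqrt(348) + m_i)/d_i and (m_0, d_0) = (0, 1): a_0 = floor(sqrt(348)) = 18, since 18^2 = 324 <= 348 < 361 = 19^2.
Iterate m_{i+1} = d_i*a_i - m_i, d_{i+1} = (348 - m_{i+1}^2)/d_i, a_{i+1} = floor((a_0 + m_{i+1})/d_{i+1}):
  m_1 = 1*18 - 0 = 18, d_1 = (348 - 18^2)/1 = 24/1 = 24, a_1 = floor((18 + 18)/24) = 1.
  m_2 = 24*1 - 18 = 6, d_2 = (348 - 6^2)/24 = 312/24 = 13, a_2 = floor((18 + 6)/13) = 1.
  m_3 = 13*1 - 6 = 7, d_3 = (348 - 7^2)/13 = 299/13 = 23, a_3 = floor((18 + 7)/23) = 1.
  m_4 = 23*1 - 7 = 16, d_4 = (348 - 16^2)/23 = 92/23 = 4, a_4 = floor((18 + 16)/4) = 8.
  m_5 = 4*8 - 16 = 16, d_5 = (348 - 16^2)/4 = 92/4 = 23, a_5 = floor((18 + 16)/23) = 1.
  m_6 = 23*1 - 16 = 7, d_6 = (348 - 7^2)/23 = 299/23 = 13, a_6 = floor((18 + 7)/13) = 1.
  m_7 = 13*1 - 7 = 6, d_7 = (348 - 6^2)/13 = 312/13 = 24, a_7 = floor((18 + 6)/24) = 1.
  m_8 = 24*1 - 6 = 18, d_8 = (348 - 18^2)/24 = 24/24 = 1, a_8 = floor((18 + 18)/1) = 36.
  m_9 = 1*36 - 18 = 18, d_9 = (348 - 18^2)/1 = 24/1 = 24: (m_9, d_9) = (m_1, d_1) = (18, 24), so from here the quotients repeat a_1, ..., a_8; the period length is 8.
So sqrt(348) = [18; (1, 1, 1, 8, 1, 1, 1, 36)] with period length k = 8.
k is even, so the fundamental solution of x^2 - 348y^2 = 1 is (p_{k-1}, q_{k-1}) = (p_7, q_7); compute convergents through index 7.
Convergents (p_i = a_i*p_{i-1} + p_{i-2}, q_i = a_i*q_{i-1} + q_{i-2} with p_{-2}=0, p_{-1}=1, q_{-2}=1, q_{-1}=0):
  i=0: a_0=18, p_0 = 18*1 + 0 = 18, q_0 = 18*0 + 1 = 1.
  i=1: a_1=1, p_1 = 1*18 + 1 = 19, q_1 = 1*1 + 0 = 1.
  i=2: a_2=1, p_2 = 1*19 + 18 = 37, q_2 = 1*1 + 1 = 2.
  i=3: a_3=1, p_3 = 1*37 + 19 = 56, q_3 = 1*2 + 1 = 3.
  i=4: a_4=8, p_4 = 8*56 + 37 = 485, q_4 = 8*3 + 2 = 26.
  i=5: a_5=1, p_5 = 1*485 + 56 = 541, q_5 = 1*26 + 3 = 29.
  i=6: a_6=1, p_6 = 1*541 + 485 = 1026, q_6 = 1*29 + 26 = 55.
  i=7: a_7=1, p_7 = 1*1026 + 541 = 1567, q_7 = 1*55 + 29 = 84.
Check: 1567^2 - 348*84^2 = 2455489 - 2455488 = 1, so (x, y) = (1567, 84) solves the equation, and by the theorem it is the least positive solution.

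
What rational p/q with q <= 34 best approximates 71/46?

37/24

Expand x = 71/46 as a continued fraction with the Euclidean algorithm:
  71 = 1*46 + 25, so a_0 = 1.
  46 = 1*25 + 21, so a_1 = 1.
  25 = 1*21 + 4, so a_2 = 1.
  21 = 5*4 + 1, so a_3 = 5.
  4 = 4*1 + 0, so a_4 = 4.
so x = [1; 1, 1, 5, 4].
Convergents (p_i = a_i*p_{i-1} + p_{i-2}, q_i = a_i*q_{i-1} + q_{i-2} with p_{-2}=0, p_{-1}=1, q_{-2}=1, q_{-1}=0), until the denominator exceeds 34:
  i=0: a_0=1, p_0 = 1*1 + 0 = 1, q_0 = 1*0 + 1 = 1.
  i=1: a_1=1, p_1 = 1*1 + 1 = 2, q_1 = 1*1 + 0 = 1.
  i=2: a_2=1, p_2 = 1*2 + 1 = 3, q_2 = 1*1 + 1 = 2.
  i=3: a_3=5, p_3 = 5*3 + 2 = 17, q_3 = 5*2 + 1 = 11.
  i=4: a_4=4, p_4 = 4*17 + 3 = 71, q_4 = 4*11 + 2 = 46.
q_4 = 46 > 34, so the last convergent with denominator <= 34 is p_3/q_3 = 17/11.
The closest fraction with denominator <= 34 is either p_3/q_3 or the intermediate fraction (k*p_3 + p_2)/(k*q_3 + q_2) with the largest k >= 1 whose denominator stays <= 34; these approach x as k grows, and every other convergent or intermediate fraction in range is farther away.
Largest k: floor((34 - q_2)/q_3) = floor((34 - 2)/11) = 2.
That gives (2*17 + 3)/(2*11 + 2) = 37/24.
Compare the errors: |x - 17/11| = |71*11 - 17*46|/(46*11) = 1/506, and |x - 37/24| = |71*24 - 37*46|/(46*24) = 2/1104.
Cross-multiplying, 2*506 = 1012 < 1104 = 1*1104, so 2/1104 is smaller: the intermediate fraction 37/24 is closer to x than 17/11.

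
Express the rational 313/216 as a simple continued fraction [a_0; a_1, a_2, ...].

[1; 2, 4, 2, 2, 4]

Run the Euclidean algorithm on 313 and 216; the successive quotients are the partial quotients a_0, a_1, ... (each step inverts the fractional part left over by the previous one):
  313 = 1*216 + 97, so a_0 = 1.
  216 = 2*97 + 22, so a_1 = 2.
  97 = 4*22 + 9, so a_2 = 4.
  22 = 2*9 + 4, so a_3 = 2.
  9 = 2*4 + 1, so a_4 = 2.
  4 = 4*1 + 0, so a_5 = 4.
The remainder reaches 0 after 6 divisions, so the expansion has 6 partial quotients, read off in order.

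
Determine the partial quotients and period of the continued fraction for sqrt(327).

Write x_i = (sqrt(327) + m_i)/d_i with (m_0, d_0) = (0, 1). a_0 = floor(sqrt(327)) = 18, since 18^2 = 324 <= 327 < 361 = 19^2.
Iterate m_{i+1} = d_i*a_i - m_i, d_{i+1} = (327 - m_{i+1}^2)/d_i, a_{i+1} = floor((a_0 + m_{i+1})/d_{i+1}):
  m_1 = 1*18 - 0 = 18, d_1 = (327 - 18^2)/1 = 3/1 = 3, a_1 = floor((18 + 18)/3) = 12.
  m_2 = 3*12 - 18 = 18, d_2 = (327 - 18^2)/3 = 3/3 = 1, a_2 = floor((18 + 18)/1) = 36.
  m_3 = 1*36 - 18 = 18, d_3 = (327 - 18^2)/1 = 3/1 = 3: (m_3, d_3) = (m_1, d_1) = (18, 3), so from here the quotients repeat a_1, a_2; the period length is 2.
Hence the expansion of sqrt(327) is a_0 = 18 followed by the repeating block 12, 36 (period 2).

[18; (12, 36)]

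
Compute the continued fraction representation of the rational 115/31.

Run the Euclidean algorithm on 115 and 31; the successive quotients are the partial quotients a_0, a_1, ... (each step inverts the fractional part left over by the previous one):
  115 = 3*31 + 22, so a_0 = 3.
  31 = 1*22 + 9, so a_1 = 1.
  22 = 2*9 + 4, so a_2 = 2.
  9 = 2*4 + 1, so a_3 = 2.
  4 = 4*1 + 0, so a_4 = 4.
The remainder reaches 0 after 5 divisions, so the expansion has 5 partial quotients, read off in order.

[3; 1, 2, 2, 4]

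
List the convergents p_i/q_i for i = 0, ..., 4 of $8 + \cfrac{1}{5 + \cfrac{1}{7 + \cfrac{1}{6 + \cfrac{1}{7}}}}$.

Using the convergent recurrence p_i = a_i*p_{i-1} + p_{i-2}, q_i = a_i*q_{i-1} + q_{i-2} with p_{-2}=0, p_{-1}=1, q_{-2}=1, q_{-1}=0:
  i=0: a_0=8, p_0 = 8*1 + 0 = 8, q_0 = 8*0 + 1 = 1.
  i=1: a_1=5, p_1 = 5*8 + 1 = 41, q_1 = 5*1 + 0 = 5.
  i=2: a_2=7, p_2 = 7*41 + 8 = 295, q_2 = 7*5 + 1 = 36.
  i=3: a_3=6, p_3 = 6*295 + 41 = 1811, q_3 = 6*36 + 5 = 221.
  i=4: a_4=7, p_4 = 7*1811 + 295 = 12972, q_4 = 7*221 + 36 = 1583.

8/1, 41/5, 295/36, 1811/221, 12972/1583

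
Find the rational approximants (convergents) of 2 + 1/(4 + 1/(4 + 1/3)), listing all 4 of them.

2/1, 9/4, 38/17, 123/55

Using the convergent recurrence p_i = a_i*p_{i-1} + p_{i-2}, q_i = a_i*q_{i-1} + q_{i-2} with p_{-2}=0, p_{-1}=1, q_{-2}=1, q_{-1}=0:
  i=0: a_0=2, p_0 = 2*1 + 0 = 2, q_0 = 2*0 + 1 = 1.
  i=1: a_1=4, p_1 = 4*2 + 1 = 9, q_1 = 4*1 + 0 = 4.
  i=2: a_2=4, p_2 = 4*9 + 2 = 38, q_2 = 4*4 + 1 = 17.
  i=3: a_3=3, p_3 = 3*38 + 9 = 123, q_3 = 3*17 + 4 = 55.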